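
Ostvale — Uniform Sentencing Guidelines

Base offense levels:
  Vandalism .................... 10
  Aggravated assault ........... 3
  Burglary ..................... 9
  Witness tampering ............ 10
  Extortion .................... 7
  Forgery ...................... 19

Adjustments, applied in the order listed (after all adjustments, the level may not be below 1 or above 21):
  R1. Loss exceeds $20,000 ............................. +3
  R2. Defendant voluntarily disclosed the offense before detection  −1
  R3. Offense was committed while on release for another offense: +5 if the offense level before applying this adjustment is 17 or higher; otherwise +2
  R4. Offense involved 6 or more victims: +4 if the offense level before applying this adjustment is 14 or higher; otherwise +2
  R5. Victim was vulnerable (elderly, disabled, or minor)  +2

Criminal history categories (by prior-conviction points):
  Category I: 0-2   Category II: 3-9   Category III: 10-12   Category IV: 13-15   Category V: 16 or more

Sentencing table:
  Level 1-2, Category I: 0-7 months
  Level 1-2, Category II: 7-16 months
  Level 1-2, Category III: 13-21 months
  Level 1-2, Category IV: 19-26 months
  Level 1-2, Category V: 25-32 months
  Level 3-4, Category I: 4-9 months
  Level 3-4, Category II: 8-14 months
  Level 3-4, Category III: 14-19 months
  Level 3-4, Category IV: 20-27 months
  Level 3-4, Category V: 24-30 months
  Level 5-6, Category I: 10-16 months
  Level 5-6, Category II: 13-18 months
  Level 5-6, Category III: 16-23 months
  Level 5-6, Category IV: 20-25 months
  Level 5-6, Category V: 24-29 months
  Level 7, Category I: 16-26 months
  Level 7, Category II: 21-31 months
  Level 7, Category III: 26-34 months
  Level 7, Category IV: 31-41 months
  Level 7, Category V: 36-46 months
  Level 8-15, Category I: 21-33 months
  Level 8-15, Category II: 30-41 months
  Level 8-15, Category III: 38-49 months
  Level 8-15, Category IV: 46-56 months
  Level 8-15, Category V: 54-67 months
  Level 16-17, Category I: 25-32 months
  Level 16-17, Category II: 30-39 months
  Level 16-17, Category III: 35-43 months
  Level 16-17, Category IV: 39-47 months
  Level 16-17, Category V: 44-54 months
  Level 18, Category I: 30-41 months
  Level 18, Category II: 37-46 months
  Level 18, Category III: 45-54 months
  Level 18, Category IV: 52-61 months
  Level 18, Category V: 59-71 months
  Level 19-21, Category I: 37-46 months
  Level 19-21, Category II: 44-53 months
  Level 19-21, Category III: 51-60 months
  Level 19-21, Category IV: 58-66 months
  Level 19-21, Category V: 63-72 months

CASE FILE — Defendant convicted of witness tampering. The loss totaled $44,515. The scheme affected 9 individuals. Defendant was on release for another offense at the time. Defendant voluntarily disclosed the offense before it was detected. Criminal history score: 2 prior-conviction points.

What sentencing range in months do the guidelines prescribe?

Base offense level for witness tampering: 10.
R1 applies: 10 + 3 = 13.
R2 applies: 13 − 1 = 12.
R3 applies (level before this adjustment is 12 < 17, so +2): 12 + 2 = 14.
R4 applies (level before this adjustment is 14 ≥ 14, so +4): 14 + 4 = 18.
R5 does not apply.
Final offense level: 18.
Criminal history: 2 prior points → Category I (0-2).
Level 18 falls in the 18 band.
Grid: Level 18 × Category I = 30-41 months.

30-41 months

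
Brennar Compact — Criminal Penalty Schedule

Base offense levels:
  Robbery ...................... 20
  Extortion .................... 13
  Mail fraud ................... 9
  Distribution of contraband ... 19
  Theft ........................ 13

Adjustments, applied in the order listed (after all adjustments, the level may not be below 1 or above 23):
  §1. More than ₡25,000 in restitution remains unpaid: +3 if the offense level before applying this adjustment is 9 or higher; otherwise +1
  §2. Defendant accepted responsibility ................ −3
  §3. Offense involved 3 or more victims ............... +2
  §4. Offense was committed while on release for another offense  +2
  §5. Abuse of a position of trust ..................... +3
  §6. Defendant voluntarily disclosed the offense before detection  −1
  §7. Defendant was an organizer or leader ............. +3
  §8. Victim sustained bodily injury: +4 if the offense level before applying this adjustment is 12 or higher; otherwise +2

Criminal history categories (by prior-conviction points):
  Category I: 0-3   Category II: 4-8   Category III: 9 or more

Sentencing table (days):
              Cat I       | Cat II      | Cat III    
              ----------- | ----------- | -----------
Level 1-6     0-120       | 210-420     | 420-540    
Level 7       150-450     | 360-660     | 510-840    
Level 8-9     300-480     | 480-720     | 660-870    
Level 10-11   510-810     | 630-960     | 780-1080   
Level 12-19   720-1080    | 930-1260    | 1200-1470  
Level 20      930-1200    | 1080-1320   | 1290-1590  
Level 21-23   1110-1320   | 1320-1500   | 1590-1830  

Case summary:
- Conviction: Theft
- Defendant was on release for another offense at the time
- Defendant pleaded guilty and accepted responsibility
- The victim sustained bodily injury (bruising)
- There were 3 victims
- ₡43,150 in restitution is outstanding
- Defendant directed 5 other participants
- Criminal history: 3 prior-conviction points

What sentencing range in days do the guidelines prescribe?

1110-1320 days

Base offense level for theft: 13.
§1 applies (level before this adjustment is 13 ≥ 9, so +3): 13 + 3 = 16.
§2 applies: 16 − 3 = 13.
§3 applies: 13 + 2 = 15.
§4 applies: 15 + 2 = 17.
§7 applies: 17 + 3 = 20.
§8 applies (level before this adjustment is 20 ≥ 12, so +4): 20 + 4 = 24.
Level 24 exceeds the maximum of 23; capped at 23.
Final offense level: 23.
Criminal history: 3 prior points → Category I (0-3).
Level 23 falls in the 21-23 band.
Grid: Level 21-23 × Category I = 1110-1320 days.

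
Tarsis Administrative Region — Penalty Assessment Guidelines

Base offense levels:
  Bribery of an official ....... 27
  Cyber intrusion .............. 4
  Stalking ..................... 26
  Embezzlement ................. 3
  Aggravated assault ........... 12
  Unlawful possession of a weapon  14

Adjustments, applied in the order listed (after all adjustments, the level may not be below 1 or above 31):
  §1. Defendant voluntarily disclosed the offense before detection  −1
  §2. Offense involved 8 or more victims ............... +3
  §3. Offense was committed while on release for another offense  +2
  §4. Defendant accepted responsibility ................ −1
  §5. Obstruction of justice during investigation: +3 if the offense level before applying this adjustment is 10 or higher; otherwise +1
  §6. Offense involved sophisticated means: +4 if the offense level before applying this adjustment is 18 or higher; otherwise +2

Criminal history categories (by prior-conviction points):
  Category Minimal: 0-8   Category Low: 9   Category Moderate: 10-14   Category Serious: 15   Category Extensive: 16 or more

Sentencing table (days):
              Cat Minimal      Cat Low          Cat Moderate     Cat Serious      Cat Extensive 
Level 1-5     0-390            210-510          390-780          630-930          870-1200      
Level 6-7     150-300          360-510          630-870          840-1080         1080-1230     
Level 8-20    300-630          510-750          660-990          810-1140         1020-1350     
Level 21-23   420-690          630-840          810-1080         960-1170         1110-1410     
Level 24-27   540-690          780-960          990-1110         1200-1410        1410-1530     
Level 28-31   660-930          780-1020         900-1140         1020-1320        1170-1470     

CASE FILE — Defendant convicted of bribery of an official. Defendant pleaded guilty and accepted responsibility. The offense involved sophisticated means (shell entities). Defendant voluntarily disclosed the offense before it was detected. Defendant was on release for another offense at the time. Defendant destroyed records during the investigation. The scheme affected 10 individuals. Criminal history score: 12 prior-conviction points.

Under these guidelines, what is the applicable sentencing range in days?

900-1140 days

Base offense level for bribery of an official: 27.
§1 applies: 27 − 1 = 26.
§2 applies: 26 + 3 = 29.
§3 applies: 29 + 2 = 31.
§4 applies: 31 − 1 = 30.
§5 applies (level before this adjustment is 30 ≥ 10, so +3): 30 + 3 = 33.
§6 applies (level before this adjustment is 33 ≥ 18, so +4): 33 + 4 = 37.
Level 37 exceeds the maximum of 31; capped at 31.
Final offense level: 31.
Criminal history: 12 prior points → Category Moderate (10-14).
Level 31 falls in the 28-31 band.
Grid: Level 28-31 × Category Moderate = 900-1140 days.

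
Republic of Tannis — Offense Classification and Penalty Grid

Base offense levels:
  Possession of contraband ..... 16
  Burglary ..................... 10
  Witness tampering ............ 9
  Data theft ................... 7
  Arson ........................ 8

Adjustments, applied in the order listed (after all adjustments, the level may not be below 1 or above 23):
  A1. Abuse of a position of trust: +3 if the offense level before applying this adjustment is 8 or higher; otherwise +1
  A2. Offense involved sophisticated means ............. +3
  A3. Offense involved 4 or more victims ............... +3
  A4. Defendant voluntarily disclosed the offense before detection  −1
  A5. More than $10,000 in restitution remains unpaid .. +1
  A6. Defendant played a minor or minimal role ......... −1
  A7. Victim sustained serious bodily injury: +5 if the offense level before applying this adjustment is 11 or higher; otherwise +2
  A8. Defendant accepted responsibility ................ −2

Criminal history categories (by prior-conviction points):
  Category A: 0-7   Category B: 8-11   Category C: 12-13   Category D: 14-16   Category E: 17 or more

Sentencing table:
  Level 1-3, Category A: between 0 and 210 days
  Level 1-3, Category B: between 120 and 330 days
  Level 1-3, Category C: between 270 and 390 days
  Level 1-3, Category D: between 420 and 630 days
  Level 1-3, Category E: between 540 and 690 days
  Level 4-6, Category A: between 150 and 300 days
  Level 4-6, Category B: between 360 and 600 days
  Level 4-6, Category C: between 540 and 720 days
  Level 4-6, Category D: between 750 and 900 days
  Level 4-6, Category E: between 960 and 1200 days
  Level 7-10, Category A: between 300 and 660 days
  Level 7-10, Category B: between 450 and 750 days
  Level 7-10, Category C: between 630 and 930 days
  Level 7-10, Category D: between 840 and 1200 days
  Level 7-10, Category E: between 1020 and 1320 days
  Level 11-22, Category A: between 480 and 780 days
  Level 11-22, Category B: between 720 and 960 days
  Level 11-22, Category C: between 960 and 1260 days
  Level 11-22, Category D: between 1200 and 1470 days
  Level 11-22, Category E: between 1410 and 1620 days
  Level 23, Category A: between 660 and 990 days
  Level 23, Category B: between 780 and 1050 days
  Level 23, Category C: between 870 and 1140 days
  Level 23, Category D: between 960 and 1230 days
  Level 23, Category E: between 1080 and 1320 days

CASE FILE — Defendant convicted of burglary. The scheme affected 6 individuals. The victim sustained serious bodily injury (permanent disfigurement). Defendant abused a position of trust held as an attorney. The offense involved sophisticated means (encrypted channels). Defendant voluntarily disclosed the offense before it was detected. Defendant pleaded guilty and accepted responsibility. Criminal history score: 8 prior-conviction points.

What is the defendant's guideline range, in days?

720-960 days

Base offense level for burglary: 10.
A1 applies (level before this adjustment is 10 ≥ 8, so +3): 10 + 3 = 13.
A2 applies: 13 + 3 = 16.
A3 applies: 16 + 3 = 19.
A4 applies: 19 − 1 = 18.
A6 does not apply.
A7 applies (level before this adjustment is 18 ≥ 11, so +5): 18 + 5 = 23.
A8 applies: 23 − 2 = 21.
Final offense level: 21.
Criminal history: 8 prior points → Category B (8-11).
Level 21 falls in the 11-22 band.
Grid: Level 11-22 × Category B = 720-960 days.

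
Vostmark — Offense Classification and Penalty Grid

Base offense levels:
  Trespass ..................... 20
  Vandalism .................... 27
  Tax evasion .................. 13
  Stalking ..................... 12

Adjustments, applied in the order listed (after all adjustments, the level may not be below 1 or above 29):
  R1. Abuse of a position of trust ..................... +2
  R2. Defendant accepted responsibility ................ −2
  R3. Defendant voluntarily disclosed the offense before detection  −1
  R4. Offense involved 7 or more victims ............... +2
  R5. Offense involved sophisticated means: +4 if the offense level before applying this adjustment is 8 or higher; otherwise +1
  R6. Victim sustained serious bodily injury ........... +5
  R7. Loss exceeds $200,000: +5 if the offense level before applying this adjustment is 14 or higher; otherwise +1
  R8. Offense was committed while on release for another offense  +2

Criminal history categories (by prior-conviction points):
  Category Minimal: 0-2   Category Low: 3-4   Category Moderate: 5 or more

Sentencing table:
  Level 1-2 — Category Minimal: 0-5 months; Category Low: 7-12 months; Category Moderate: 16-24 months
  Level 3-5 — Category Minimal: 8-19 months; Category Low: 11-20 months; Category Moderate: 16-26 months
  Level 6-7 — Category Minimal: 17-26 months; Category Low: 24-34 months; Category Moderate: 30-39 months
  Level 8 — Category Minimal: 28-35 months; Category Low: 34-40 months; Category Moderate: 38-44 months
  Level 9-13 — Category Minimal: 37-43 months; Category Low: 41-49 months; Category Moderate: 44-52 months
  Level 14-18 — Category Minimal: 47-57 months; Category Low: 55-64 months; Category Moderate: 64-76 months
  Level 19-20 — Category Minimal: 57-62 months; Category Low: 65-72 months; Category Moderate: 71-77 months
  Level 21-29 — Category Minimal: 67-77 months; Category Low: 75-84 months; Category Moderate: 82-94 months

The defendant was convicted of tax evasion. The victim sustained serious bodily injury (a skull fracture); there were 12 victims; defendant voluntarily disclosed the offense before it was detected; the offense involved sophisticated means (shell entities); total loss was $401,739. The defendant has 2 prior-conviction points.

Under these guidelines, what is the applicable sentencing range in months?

67-77 months

Base offense level for tax evasion: 13.
R1 does not apply.
R3 applies: 13 − 1 = 12.
R4 applies: 12 + 2 = 14.
R5 applies (level before this adjustment is 14 ≥ 8, so +4): 14 + 4 = 18.
R6 applies: 18 + 5 = 23.
R7 applies (level before this adjustment is 23 ≥ 14, so +5): 23 + 5 = 28.
Final offense level: 28.
Criminal history: 2 prior points → Category Minimal (0-2).
Level 28 falls in the 21-29 band.
Grid: Level 21-29 × Category Minimal = 67-77 months.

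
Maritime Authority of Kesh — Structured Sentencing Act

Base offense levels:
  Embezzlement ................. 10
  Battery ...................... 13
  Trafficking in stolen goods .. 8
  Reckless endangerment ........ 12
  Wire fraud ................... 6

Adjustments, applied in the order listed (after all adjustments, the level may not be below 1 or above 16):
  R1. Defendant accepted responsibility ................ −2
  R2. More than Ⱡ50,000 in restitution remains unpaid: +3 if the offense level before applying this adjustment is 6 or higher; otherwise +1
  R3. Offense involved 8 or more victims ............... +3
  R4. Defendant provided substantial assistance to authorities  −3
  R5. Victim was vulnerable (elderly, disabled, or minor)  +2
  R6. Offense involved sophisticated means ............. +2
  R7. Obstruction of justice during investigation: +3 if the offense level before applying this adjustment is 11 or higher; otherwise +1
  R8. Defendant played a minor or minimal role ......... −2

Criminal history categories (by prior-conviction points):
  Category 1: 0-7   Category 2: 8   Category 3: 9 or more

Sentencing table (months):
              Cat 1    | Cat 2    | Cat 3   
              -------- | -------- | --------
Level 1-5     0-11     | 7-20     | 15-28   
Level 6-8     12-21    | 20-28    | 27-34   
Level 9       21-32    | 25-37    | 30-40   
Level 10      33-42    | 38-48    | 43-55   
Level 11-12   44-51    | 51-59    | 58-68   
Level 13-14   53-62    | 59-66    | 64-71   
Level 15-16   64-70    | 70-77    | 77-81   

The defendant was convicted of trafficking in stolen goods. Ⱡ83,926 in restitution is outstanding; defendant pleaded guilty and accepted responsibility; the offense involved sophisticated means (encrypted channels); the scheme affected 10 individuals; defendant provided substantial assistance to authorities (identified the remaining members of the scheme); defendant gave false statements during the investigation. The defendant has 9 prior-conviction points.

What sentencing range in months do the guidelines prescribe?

Base offense level for trafficking in stolen goods: 8.
R1 applies: 8 − 2 = 6.
R2 applies (level before this adjustment is 6 ≥ 6, so +3): 6 + 3 = 9.
R3 applies: 9 + 3 = 12.
R4 applies: 12 − 3 = 9.
R6 applies: 9 + 2 = 11.
R7 applies (level before this adjustment is 11 ≥ 11, so +3): 11 + 3 = 14.
Final offense level: 14.
Criminal history: 9 prior points → Category 3 (9+).
Level 14 falls in the 13-14 band.
Grid: Level 13-14 × Category 3 = 64-71 months.

64-71 months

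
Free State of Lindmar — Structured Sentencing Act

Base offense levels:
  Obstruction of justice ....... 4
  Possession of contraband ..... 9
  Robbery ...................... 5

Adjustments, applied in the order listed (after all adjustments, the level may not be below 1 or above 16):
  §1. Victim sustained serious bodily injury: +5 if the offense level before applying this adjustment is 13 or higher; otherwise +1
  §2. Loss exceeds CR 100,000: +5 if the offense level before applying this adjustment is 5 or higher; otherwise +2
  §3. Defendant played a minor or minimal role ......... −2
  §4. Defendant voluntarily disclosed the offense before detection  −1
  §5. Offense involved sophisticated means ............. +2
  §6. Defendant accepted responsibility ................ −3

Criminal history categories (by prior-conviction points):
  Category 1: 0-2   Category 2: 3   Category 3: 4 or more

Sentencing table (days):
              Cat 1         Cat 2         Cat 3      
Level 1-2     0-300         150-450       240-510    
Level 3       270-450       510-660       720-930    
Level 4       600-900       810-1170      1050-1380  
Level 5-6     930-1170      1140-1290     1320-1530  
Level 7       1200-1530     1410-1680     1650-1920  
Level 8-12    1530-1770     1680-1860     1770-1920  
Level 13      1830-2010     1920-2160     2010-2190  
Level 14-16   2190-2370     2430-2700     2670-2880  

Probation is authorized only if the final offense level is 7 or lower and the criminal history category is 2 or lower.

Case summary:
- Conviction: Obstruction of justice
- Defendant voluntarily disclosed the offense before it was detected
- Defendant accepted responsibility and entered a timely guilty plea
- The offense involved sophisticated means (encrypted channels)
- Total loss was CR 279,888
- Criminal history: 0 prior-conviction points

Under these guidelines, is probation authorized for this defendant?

Yes

Base offense level for obstruction of justice: 4.
§1 does not apply.
§2 applies (level before this adjustment is 4 < 5, so +2): 4 + 2 = 6.
§4 applies: 6 − 1 = 5.
§5 applies: 5 + 2 = 7.
§6 applies: 7 − 3 = 4.
Final offense level: 4.
Criminal history: 0 prior points → Category 1 (0-2).
Level 4 falls in the 4 band.
Grid: Level 4 × Category 1 = 600-900 days.
Probation check: level 4 ≤ 7 and category 1 ≤ 2 → eligible.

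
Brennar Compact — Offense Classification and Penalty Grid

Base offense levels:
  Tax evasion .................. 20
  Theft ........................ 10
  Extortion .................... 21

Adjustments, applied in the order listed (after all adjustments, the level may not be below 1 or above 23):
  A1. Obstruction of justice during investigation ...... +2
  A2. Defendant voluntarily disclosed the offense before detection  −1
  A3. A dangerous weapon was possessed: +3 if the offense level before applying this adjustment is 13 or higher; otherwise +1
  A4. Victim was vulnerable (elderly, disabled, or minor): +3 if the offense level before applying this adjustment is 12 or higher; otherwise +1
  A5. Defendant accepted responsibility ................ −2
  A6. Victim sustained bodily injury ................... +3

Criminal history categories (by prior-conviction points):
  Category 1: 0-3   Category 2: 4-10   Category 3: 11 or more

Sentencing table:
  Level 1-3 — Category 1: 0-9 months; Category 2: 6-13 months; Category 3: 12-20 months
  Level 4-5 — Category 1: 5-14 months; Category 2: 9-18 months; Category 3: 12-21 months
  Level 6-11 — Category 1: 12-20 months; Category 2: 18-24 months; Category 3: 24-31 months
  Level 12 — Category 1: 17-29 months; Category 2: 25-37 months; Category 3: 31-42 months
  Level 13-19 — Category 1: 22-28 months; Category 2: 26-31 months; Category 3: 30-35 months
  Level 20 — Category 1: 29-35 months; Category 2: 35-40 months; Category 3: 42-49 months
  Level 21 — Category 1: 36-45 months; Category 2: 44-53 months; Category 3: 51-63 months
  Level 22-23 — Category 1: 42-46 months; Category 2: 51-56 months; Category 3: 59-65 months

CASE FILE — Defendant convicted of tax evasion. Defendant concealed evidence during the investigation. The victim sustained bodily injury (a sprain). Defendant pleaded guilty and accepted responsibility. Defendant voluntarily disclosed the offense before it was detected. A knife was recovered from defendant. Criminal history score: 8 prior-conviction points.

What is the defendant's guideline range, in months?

51-56 months

Base offense level for tax evasion: 20.
A1 applies: 20 + 2 = 22.
A2 applies: 22 − 1 = 21.
A3 applies (level before this adjustment is 21 ≥ 13, so +3): 21 + 3 = 24.
A4 does not apply.
A5 applies: 24 − 2 = 22.
A6 applies: 22 + 3 = 25.
Level 25 exceeds the maximum of 23; capped at 23.
Final offense level: 23.
Criminal history: 8 prior points → Category 2 (4-10).
Level 23 falls in the 22-23 band.
Grid: Level 22-23 × Category 2 = 51-56 months.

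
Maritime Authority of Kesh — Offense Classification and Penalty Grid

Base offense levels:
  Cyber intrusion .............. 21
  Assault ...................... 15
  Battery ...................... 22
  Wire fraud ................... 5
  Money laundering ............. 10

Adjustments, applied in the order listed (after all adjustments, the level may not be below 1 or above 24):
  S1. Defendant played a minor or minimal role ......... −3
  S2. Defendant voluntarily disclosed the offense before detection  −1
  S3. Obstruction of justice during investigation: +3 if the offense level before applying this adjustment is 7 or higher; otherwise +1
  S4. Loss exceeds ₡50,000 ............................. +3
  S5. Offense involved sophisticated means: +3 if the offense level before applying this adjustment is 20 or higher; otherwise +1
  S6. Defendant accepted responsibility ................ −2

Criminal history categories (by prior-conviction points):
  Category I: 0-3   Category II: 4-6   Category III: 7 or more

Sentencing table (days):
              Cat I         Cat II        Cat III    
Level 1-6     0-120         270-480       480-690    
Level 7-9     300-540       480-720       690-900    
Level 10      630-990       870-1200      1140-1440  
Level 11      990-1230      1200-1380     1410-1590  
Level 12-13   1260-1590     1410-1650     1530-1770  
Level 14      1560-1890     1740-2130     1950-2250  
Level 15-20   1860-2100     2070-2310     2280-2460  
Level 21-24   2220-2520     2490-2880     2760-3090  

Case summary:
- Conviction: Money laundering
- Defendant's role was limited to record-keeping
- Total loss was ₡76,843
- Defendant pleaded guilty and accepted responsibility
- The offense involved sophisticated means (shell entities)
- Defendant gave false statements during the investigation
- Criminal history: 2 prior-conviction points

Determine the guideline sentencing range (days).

Base offense level for money laundering: 10.
S1 applies: 10 − 3 = 7.
S3 applies (level before this adjustment is 7 ≥ 7, so +3): 7 + 3 = 10.
S4 applies: 10 + 3 = 13.
S5 applies (level before this adjustment is 13 < 20, so +1): 13 + 1 = 14.
S6 applies: 14 − 2 = 12.
Final offense level: 12.
Criminal history: 2 prior points → Category I (0-3).
Level 12 falls in the 12-13 band.
Grid: Level 12-13 × Category I = 1260-1590 days.

1260-1590 days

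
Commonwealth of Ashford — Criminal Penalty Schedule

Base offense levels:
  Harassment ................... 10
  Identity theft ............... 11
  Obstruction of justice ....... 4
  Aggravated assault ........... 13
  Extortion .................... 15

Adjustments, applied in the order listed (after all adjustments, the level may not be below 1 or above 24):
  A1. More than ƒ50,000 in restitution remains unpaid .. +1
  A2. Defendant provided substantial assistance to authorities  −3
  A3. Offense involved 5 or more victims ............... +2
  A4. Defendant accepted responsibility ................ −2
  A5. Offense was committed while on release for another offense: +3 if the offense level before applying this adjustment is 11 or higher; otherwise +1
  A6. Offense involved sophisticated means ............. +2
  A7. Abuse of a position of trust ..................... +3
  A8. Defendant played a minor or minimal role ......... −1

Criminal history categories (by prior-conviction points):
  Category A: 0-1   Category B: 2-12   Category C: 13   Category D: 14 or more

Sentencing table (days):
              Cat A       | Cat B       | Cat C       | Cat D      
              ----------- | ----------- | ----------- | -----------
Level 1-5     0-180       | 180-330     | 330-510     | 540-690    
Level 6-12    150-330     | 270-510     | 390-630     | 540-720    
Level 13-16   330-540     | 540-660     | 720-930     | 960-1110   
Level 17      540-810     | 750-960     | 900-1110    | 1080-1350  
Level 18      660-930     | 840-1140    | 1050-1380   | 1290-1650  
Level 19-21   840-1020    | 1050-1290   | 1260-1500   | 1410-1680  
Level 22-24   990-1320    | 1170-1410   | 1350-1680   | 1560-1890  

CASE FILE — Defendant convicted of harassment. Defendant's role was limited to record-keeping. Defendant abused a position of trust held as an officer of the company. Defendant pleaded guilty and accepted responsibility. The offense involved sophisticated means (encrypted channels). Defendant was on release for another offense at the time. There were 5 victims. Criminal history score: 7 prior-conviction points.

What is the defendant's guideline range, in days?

540-660 days

Base offense level for harassment: 10.
A1 does not apply.
A3 applies: 10 + 2 = 12.
A4 applies: 12 − 2 = 10.
A5 applies (level before this adjustment is 10 < 11, so +1): 10 + 1 = 11.
A6 applies: 11 + 2 = 13.
A7 applies: 13 + 3 = 16.
A8 applies: 16 − 1 = 15.
Final offense level: 15.
Criminal history: 7 prior points → Category B (2-12).
Level 15 falls in the 13-16 band.
Grid: Level 13-16 × Category B = 540-660 days.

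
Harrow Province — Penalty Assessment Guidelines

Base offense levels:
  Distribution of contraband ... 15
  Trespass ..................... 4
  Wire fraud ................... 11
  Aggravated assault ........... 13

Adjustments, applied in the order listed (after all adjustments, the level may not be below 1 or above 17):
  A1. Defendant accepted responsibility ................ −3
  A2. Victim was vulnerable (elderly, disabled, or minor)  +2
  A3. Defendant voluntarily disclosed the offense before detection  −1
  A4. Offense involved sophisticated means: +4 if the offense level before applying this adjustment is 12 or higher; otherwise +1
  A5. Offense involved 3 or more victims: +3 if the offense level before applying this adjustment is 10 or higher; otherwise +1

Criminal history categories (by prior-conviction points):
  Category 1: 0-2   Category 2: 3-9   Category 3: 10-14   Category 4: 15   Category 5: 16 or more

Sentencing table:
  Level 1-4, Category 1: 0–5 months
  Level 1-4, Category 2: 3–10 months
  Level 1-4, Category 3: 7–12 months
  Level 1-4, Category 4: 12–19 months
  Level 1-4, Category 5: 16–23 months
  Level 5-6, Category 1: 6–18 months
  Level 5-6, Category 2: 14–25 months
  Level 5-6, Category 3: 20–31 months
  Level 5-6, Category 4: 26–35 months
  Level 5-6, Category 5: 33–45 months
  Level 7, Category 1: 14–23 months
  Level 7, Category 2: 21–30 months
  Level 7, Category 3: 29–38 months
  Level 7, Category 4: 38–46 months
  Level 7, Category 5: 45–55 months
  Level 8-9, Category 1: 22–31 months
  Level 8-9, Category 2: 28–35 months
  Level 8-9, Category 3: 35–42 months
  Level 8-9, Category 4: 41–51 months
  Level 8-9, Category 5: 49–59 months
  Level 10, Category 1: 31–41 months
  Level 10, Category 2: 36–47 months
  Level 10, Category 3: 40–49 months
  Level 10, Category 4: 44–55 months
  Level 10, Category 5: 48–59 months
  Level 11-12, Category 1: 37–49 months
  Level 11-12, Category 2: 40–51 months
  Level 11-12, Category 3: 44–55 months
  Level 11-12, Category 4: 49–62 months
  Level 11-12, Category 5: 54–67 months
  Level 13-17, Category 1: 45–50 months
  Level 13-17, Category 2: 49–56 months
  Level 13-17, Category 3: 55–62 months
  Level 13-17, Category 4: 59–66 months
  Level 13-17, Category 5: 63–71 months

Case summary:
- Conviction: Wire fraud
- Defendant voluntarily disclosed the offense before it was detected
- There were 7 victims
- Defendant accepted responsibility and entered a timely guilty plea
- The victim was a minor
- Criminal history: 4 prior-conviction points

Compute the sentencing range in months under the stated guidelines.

Base offense level for wire fraud: 11.
A1 applies: 11 − 3 = 8.
A2 applies: 8 + 2 = 10.
A3 applies: 10 − 1 = 9.
A5 applies (level before this adjustment is 9 < 10, so +1): 9 + 1 = 10.
Final offense level: 10.
Criminal history: 4 prior points → Category 2 (3-9).
Level 10 falls in the 10 band.
Grid: Level 10 × Category 2 = 36-47 months.

36-47 months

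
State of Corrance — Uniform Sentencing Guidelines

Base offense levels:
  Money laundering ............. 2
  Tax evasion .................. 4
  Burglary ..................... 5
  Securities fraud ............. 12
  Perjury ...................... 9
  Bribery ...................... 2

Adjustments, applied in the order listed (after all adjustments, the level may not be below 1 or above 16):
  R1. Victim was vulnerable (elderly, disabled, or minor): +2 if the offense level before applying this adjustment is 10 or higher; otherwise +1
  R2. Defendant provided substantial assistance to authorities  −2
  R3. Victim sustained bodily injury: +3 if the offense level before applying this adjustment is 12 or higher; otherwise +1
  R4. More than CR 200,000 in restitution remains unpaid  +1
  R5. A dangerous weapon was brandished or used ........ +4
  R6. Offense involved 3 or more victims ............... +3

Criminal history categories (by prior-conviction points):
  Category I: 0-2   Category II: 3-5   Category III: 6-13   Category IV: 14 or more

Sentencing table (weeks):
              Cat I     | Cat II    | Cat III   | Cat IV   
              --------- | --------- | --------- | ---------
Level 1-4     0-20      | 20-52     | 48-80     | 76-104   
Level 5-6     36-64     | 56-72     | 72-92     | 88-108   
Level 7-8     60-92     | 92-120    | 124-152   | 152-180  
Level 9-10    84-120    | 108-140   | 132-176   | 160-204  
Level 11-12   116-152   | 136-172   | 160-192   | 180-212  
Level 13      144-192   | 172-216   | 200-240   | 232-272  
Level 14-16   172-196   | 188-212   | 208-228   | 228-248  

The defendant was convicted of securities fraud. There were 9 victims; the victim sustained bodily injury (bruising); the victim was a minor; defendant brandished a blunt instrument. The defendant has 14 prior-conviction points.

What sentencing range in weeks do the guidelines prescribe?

Base offense level for securities fraud: 12.
R1 applies (level before this adjustment is 12 ≥ 10, so +2): 12 + 2 = 14.
R2 does not apply.
R3 applies (level before this adjustment is 14 ≥ 12, so +3): 14 + 3 = 17.
R5 applies: 17 + 4 = 21.
R6 applies: 21 + 3 = 24.
Level 24 exceeds the maximum of 16; capped at 16.
Final offense level: 16.
Criminal history: 14 prior points → Category IV (14+).
Level 16 falls in the 14-16 band.
Grid: Level 14-16 × Category IV = 228-248 weeks.

228-248 weeks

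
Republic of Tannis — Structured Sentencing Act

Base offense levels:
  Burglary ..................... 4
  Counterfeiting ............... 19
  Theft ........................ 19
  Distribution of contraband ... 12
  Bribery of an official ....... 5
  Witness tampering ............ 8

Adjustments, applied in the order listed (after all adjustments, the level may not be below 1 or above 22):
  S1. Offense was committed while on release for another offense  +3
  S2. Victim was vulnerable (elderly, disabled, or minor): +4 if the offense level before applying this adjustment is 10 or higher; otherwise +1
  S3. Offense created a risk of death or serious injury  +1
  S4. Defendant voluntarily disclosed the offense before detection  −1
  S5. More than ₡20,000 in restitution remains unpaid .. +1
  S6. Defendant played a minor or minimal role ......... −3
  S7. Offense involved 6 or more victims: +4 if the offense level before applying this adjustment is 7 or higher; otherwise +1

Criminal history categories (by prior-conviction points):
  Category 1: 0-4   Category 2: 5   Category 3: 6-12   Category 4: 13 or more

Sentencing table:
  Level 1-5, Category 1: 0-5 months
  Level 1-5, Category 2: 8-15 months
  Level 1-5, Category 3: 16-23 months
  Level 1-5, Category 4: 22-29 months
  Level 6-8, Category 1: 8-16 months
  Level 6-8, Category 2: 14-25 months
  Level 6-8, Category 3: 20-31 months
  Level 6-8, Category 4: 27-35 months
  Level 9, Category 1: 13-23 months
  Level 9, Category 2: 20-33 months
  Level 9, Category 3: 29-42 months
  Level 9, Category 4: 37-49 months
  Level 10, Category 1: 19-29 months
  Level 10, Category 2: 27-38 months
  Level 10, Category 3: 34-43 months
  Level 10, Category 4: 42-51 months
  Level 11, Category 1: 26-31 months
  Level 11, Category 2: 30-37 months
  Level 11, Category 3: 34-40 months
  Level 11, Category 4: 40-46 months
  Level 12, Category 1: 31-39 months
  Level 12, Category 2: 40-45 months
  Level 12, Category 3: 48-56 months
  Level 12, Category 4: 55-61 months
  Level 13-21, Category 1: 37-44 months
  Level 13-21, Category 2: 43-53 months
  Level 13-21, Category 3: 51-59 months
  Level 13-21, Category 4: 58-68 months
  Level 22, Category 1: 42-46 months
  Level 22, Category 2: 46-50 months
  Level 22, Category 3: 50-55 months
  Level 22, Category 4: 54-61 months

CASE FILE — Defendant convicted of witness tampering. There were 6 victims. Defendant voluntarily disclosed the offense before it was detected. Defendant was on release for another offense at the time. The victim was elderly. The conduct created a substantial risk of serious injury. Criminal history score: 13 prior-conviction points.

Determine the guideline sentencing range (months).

58-68 months

Base offense level for witness tampering: 8.
S1 applies: 8 + 3 = 11.
S2 applies (level before this adjustment is 11 ≥ 10, so +4): 11 + 4 = 15.
S3 applies: 15 + 1 = 16.
S4 applies: 16 − 1 = 15.
S7 applies (level before this adjustment is 15 ≥ 7, so +4): 15 + 4 = 19.
Final offense level: 19.
Criminal history: 13 prior points → Category 4 (13+).
Level 19 falls in the 13-21 band.
Grid: Level 13-21 × Category 4 = 58-68 months.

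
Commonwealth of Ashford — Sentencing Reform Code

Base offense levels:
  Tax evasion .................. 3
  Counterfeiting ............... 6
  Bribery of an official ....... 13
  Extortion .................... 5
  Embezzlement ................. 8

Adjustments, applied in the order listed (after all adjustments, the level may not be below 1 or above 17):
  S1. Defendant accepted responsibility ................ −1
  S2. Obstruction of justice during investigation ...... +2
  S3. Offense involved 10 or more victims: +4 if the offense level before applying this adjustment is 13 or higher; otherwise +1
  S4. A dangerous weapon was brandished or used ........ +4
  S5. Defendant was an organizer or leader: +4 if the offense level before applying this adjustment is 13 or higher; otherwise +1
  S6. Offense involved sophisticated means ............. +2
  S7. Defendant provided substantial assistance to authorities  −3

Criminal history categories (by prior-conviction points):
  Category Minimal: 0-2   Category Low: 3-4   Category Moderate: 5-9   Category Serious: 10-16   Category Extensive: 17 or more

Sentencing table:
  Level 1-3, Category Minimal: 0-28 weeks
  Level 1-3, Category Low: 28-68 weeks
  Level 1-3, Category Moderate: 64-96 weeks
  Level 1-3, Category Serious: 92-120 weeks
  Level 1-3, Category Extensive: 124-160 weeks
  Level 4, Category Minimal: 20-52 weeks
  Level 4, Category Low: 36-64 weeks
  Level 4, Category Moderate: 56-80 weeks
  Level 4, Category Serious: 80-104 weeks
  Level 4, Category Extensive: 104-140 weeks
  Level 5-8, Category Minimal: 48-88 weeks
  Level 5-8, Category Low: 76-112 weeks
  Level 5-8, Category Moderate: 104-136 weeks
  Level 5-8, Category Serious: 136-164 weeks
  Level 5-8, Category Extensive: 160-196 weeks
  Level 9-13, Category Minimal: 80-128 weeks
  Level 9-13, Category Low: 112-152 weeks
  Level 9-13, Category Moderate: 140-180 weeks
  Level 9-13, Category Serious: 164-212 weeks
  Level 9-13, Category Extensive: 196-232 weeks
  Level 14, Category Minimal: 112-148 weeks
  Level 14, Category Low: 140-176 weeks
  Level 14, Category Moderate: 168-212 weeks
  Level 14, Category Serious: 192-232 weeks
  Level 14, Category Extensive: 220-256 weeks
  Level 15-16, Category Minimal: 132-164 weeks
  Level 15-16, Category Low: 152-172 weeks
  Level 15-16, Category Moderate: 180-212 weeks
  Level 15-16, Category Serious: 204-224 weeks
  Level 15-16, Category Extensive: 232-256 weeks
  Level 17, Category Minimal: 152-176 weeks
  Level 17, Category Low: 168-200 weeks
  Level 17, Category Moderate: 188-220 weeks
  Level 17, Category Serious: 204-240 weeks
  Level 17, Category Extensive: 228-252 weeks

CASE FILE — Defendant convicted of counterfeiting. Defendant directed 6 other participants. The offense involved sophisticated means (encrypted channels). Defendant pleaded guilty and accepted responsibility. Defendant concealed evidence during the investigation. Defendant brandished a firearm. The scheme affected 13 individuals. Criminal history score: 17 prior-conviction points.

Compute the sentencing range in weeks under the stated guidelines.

232-256 weeks

Base offense level for counterfeiting: 6.
S1 applies: 6 − 1 = 5.
S2 applies: 5 + 2 = 7.
S3 applies (level before this adjustment is 7 < 13, so +1): 7 + 1 = 8.
S4 applies: 8 + 4 = 12.
S5 applies (level before this adjustment is 12 < 13, so +1): 12 + 1 = 13.
S6 applies: 13 + 2 = 15.
S7 does not apply.
Final offense level: 15.
Criminal history: 17 prior points → Category Extensive (17+).
Level 15 falls in the 15-16 band.
Grid: Level 15-16 × Category Extensive = 232-256 weeks.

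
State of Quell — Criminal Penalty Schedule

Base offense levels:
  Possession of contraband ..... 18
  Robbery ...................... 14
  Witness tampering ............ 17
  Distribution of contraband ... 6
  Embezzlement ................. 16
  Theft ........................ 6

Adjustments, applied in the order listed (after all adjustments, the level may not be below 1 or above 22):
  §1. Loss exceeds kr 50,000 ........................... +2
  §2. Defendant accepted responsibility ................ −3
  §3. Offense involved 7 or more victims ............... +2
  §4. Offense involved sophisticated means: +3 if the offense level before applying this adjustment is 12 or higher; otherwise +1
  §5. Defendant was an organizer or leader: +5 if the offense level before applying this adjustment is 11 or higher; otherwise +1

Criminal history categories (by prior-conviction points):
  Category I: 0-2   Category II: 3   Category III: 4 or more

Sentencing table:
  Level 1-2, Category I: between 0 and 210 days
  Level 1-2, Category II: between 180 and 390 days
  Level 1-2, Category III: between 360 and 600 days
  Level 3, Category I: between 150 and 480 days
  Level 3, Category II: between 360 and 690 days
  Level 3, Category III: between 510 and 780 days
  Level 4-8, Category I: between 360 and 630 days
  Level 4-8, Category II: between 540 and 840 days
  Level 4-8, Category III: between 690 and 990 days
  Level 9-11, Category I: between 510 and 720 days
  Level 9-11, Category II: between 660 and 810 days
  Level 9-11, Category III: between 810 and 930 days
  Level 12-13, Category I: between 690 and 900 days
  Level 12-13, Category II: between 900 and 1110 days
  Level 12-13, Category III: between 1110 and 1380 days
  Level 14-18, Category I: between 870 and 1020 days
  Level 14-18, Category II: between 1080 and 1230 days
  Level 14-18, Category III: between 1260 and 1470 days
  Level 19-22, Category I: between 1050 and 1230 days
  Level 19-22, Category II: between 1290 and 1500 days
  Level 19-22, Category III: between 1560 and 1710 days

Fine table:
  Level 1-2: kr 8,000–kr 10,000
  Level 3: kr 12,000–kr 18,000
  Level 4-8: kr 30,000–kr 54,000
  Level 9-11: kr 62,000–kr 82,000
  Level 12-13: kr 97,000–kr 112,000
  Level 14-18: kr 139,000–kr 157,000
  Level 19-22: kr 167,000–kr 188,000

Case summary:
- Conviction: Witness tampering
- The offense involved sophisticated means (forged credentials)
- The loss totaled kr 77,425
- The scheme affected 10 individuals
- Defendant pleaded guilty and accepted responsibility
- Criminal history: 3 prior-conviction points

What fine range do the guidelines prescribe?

kr 167,000–kr 188,000

Base offense level for witness tampering: 17.
§1 applies: 17 + 2 = 19.
§2 applies: 19 − 3 = 16.
§3 applies: 16 + 2 = 18.
§4 applies (level before this adjustment is 18 ≥ 12, so +3): 18 + 3 = 21.
§5 does not apply.
Final offense level: 21.
Level 21 falls in the 19-22 band.
Fine table: Level 19-22 → kr 167,000–kr 188,000.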